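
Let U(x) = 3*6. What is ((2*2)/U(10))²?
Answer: 4/81 ≈ 0.049383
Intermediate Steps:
U(x) = 18
((2*2)/U(10))² = ((2*2)/18)² = (4*(1/18))² = (2/9)² = 4/81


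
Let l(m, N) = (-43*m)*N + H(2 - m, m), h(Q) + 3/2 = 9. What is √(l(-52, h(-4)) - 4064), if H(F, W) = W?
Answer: 3*√1406 ≈ 112.49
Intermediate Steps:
h(Q) = 15/2 (h(Q) = -3/2 + 9 = 15/2)
l(m, N) = m - 43*N*m (l(m, N) = (-43*m)*N + m = -43*N*m + m = m - 43*N*m)
√(l(-52, h(-4)) - 4064) = √(-52*(1 - 43*15/2) - 4064) = √(-52*(1 - 645/2) - 4064) = √(-52*(-643/2) - 4064) = √(16718 - 4064) = √12654 = 3*√1406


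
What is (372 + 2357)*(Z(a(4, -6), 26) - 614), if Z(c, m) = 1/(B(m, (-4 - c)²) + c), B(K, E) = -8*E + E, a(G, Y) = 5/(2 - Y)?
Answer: -15990482714/9543 ≈ -1.6756e+6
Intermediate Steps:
B(K, E) = -7*E
Z(c, m) = 1/(c - 7*(-4 - c)²) (Z(c, m) = 1/(-7*(-4 - c)² + c) = 1/(c - 7*(-4 - c)²))
(372 + 2357)*(Z(a(4, -6), 26) - 614) = (372 + 2357)*(1/(-5/(-2 - 6) - 7*(4 - 5/(-2 - 6))²) - 614) = 2729*(1/(-5/(-8) - 7*(4 - 5/(-8))²) - 614) = 2729*(1/(-5*(-⅛) - 7*(4 - 5*(-⅛))²) - 614) = 2729*(1/(5/8 - 7*(4 + 5/8)²) - 614) = 2729*(1/(5/8 - 7*(37/8)²) - 614) = 2729*(1/(5/8 - 7*1369/64) - 614) = 2729*(1/(5/8 - 9583/64) - 614) = 2729*(1/(-9543/64) - 614) = 2729*(-64/9543 - 614) = 2729*(-5859466/9543) = -15990482714/9543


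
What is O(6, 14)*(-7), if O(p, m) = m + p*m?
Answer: -686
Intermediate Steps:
O(p, m) = m + m*p
O(6, 14)*(-7) = (14*(1 + 6))*(-7) = (14*7)*(-7) = 98*(-7) = -686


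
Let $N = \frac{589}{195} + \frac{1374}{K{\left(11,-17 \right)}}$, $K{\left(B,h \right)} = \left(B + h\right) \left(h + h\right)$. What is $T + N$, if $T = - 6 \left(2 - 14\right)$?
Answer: $\frac{542041}{6630} \approx 81.756$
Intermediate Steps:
$K{\left(B,h \right)} = 2 h \left(B + h\right)$ ($K{\left(B,h \right)} = \left(B + h\right) 2 h = 2 h \left(B + h\right)$)
$T = 72$ ($T = \left(-6\right) \left(-12\right) = 72$)
$N = \frac{64681}{6630}$ ($N = \frac{589}{195} + \frac{1374}{2 \left(-17\right) \left(11 - 17\right)} = 589 \cdot \frac{1}{195} + \frac{1374}{2 \left(-17\right) \left(-6\right)} = \frac{589}{195} + \frac{1374}{204} = \frac{589}{195} + 1374 \cdot \frac{1}{204} = \frac{589}{195} + \frac{229}{34} = \frac{64681}{6630} \approx 9.7558$)
$T + N = 72 + \frac{64681}{6630} = \frac{542041}{6630}$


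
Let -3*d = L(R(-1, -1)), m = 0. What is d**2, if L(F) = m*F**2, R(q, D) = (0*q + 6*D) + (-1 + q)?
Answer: 0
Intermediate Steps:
R(q, D) = -1 + q + 6*D (R(q, D) = (0 + 6*D) + (-1 + q) = 6*D + (-1 + q) = -1 + q + 6*D)
L(F) = 0 (L(F) = 0*F**2 = 0)
d = 0 (d = -1/3*0 = 0)
d**2 = 0**2 = 0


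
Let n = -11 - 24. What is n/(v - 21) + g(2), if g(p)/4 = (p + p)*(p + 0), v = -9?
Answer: 199/6 ≈ 33.167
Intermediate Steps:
n = -35
g(p) = 8*p**2 (g(p) = 4*((p + p)*(p + 0)) = 4*((2*p)*p) = 4*(2*p**2) = 8*p**2)
n/(v - 21) + g(2) = -35/(-9 - 21) + 8*2**2 = -35/(-30) + 8*4 = -35*(-1/30) + 32 = 7/6 + 32 = 199/6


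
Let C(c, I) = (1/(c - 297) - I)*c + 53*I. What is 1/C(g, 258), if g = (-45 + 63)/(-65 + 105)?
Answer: 6590/89346551 ≈ 7.3758e-5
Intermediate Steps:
g = 9/20 (g = 18/40 = 18*(1/40) = 9/20 ≈ 0.45000)
C(c, I) = 53*I + c*(1/(-297 + c) - I) (C(c, I) = (1/(-297 + c) - I)*c + 53*I = c*(1/(-297 + c) - I) + 53*I = 53*I + c*(1/(-297 + c) - I))
1/C(g, 258) = 1/((9/20 - 15741*258 - 1*258*(9/20)**2 + 350*258*(9/20))/(-297 + 9/20)) = 1/((9/20 - 4061178 - 1*258*81/400 + 40635)/(-5931/20)) = 1/(-20*(9/20 - 4061178 - 10449/200 + 40635)/5931) = 1/(-20/5931*(-804118959/200)) = 1/(89346551/6590) = 6590/89346551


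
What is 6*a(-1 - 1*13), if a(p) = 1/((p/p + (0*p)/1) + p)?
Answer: -6/13 ≈ -0.46154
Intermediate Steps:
a(p) = 1/(1 + p) (a(p) = 1/((1 + 0*1) + p) = 1/((1 + 0) + p) = 1/(1 + p))
6*a(-1 - 1*13) = 6/(1 + (-1 - 1*13)) = 6/(1 + (-1 - 13)) = 6/(1 - 14) = 6/(-13) = 6*(-1/13) = -6/13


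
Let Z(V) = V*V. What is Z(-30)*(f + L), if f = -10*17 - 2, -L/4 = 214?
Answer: -925200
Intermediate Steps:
Z(V) = V**2
L = -856 (L = -4*214 = -856)
f = -172 (f = -170 - 2 = -172)
Z(-30)*(f + L) = (-30)**2*(-172 - 856) = 900*(-1028) = -925200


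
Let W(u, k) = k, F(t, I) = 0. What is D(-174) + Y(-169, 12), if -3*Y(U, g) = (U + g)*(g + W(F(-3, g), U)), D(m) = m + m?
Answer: -25693/3 ≈ -8564.3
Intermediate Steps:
D(m) = 2*m
Y(U, g) = -(U + g)²/3 (Y(U, g) = -(U + g)*(g + U)/3 = -(U + g)*(U + g)/3 = -(U + g)²/3)
D(-174) + Y(-169, 12) = 2*(-174) + (-⅓*(-169)² - ⅓*12² - ⅔*(-169)*12) = -348 + (-⅓*28561 - ⅓*144 + 1352) = -348 + (-28561/3 - 48 + 1352) = -348 - 24649/3 = -25693/3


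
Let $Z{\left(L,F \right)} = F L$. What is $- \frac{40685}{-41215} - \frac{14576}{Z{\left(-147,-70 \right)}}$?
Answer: $- \frac{18210119}{42410235} \approx -0.42938$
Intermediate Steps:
$- \frac{40685}{-41215} - \frac{14576}{Z{\left(-147,-70 \right)}} = - \frac{40685}{-41215} - \frac{14576}{\left(-70\right) \left(-147\right)} = \left(-40685\right) \left(- \frac{1}{41215}\right) - \frac{14576}{10290} = \frac{8137}{8243} - \frac{7288}{5145} = - \frac{18210119}{42410235}$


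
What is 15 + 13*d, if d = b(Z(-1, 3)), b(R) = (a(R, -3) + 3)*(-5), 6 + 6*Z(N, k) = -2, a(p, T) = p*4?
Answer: 500/3 ≈ 166.67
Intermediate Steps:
a(p, T) = 4*p
Z(N, k) = -4/3 (Z(N, k) = -1 + (⅙)*(-2) = -1 - ⅓ = -4/3)
b(R) = -15 - 20*R (b(R) = (4*R + 3)*(-5) = (3 + 4*R)*(-5) = -15 - 20*R)
d = 35/3 (d = -15 - 20*(-4/3) = -15 + 80/3 = 35/3 ≈ 11.667)
15 + 13*d = 15 + 13*(35/3) = 15 + 455/3 = 500/3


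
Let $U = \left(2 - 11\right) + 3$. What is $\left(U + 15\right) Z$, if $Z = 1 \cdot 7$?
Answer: $63$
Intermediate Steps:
$U = -6$ ($U = -9 + 3 = -6$)
$Z = 7$
$\left(U + 15\right) Z = \left(-6 + 15\right) 7 = 9 \cdot 7 = 63$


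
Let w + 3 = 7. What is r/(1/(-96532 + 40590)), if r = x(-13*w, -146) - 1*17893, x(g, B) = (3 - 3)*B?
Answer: 1000970206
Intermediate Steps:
w = 4 (w = -3 + 7 = 4)
x(g, B) = 0 (x(g, B) = 0*B = 0)
r = -17893 (r = 0 - 1*17893 = 0 - 17893 = -17893)
r/(1/(-96532 + 40590)) = -17893/(1/(-96532 + 40590)) = -17893/(1/(-55942)) = -17893/(-1/55942) = -17893*(-55942) = 1000970206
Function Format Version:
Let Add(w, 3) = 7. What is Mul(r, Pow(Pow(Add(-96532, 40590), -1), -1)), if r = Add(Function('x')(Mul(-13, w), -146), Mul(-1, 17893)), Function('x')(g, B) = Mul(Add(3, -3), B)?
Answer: 1000970206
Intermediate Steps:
w = 4 (w = Add(-3, 7) = 4)
Function('x')(g, B) = 0 (Function('x')(g, B) = Mul(0, B) = 0)
r = -17893 (r = Add(0, Mul(-1, 17893)) = Add(0, -17893) = -17893)
Mul(r, Pow(Pow(Add(-96532, 40590), -1), -1)) = Mul(-17893, Pow(Pow(Add(-96532, 40590), -1), -1)) = Mul(-17893, Pow(Pow(-55942, -1), -1)) = Mul(-17893, Pow(Rational(-1, 55942), -1)) = Mul(-17893, -55942) = 1000970206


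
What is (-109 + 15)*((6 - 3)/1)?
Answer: -282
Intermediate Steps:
(-109 + 15)*((6 - 3)/1) = -94*3 = -282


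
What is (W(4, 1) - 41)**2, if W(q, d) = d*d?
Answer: 1600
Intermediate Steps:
W(q, d) = d**2
(W(4, 1) - 41)**2 = (1**2 - 41)**2 = (1 - 41)**2 = (-40)**2 = 1600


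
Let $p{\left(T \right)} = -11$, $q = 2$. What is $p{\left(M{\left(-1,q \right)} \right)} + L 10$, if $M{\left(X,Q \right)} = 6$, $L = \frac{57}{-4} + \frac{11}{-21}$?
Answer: $- \frac{6667}{42} \approx -158.74$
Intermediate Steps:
$L = - \frac{1241}{84}$ ($L = 57 \left(- \frac{1}{4}\right) + 11 \left(- \frac{1}{21}\right) = - \frac{57}{4} - \frac{11}{21} = - \frac{1241}{84} \approx -14.774$)
$p{\left(M{\left(-1,q \right)} \right)} + L 10 = -11 - \frac{6205}{42} = - \frac{6667}{42}$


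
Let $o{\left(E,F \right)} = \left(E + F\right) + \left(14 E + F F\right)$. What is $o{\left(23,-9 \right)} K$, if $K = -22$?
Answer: $-9174$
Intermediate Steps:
$o{\left(E,F \right)} = F + F^{2} + 15 E$ ($o{\left(E,F \right)} = \left(E + F\right) + \left(14 E + F^{2}\right) = \left(E + F\right) + \left(F^{2} + 14 E\right) = F + F^{2} + 15 E$)
$o{\left(23,-9 \right)} K = \left(-9 + \left(-9\right)^{2} + 15 \cdot 23\right) \left(-22\right) = \left(-9 + 81 + 345\right) \left(-22\right) = 417 \left(-22\right) = -9174$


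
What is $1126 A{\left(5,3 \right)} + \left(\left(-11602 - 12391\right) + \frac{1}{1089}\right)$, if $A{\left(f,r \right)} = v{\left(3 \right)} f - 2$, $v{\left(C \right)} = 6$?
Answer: $\frac{8205616}{1089} \approx 7535.0$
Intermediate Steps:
$A{\left(f,r \right)} = -2 + 6 f$ ($A{\left(f,r \right)} = 6 f - 2 = -2 + 6 f$)
$1126 A{\left(5,3 \right)} + \left(\left(-11602 - 12391\right) + \frac{1}{1089}\right) = 1126 \left(-2 + 6 \cdot 5\right) + \left(\left(-11602 - 12391\right) + \frac{1}{1089}\right) = 1126 \left(-2 + 30\right) + \left(-23993 + \frac{1}{1089}\right) = 1126 \cdot 28 - \frac{26128376}{1089} = 31528 - \frac{26128376}{1089} = \frac{8205616}{1089}$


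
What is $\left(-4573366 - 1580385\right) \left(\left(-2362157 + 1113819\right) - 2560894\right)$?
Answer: $23441065229232$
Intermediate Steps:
$\left(-4573366 - 1580385\right) \left(\left(-2362157 + 1113819\right) - 2560894\right) = - 6153751 \left(-1248338 - 2560894\right) = \left(-6153751\right) \left(-3809232\right) = 23441065229232$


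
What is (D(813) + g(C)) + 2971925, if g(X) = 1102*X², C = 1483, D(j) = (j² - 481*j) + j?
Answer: 2426859132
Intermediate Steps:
D(j) = j² - 480*j
(D(813) + g(C)) + 2971925 = (813*(-480 + 813) + 1102*1483²) + 2971925 = (813*333 + 1102*2199289) + 2971925 = (270729 + 2423616478) + 2971925 = 2423887207 + 2971925 = 2426859132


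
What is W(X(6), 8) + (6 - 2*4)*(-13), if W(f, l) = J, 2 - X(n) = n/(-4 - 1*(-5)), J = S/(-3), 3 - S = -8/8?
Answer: 74/3 ≈ 24.667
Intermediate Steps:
S = 4 (S = 3 - (-8)/8 = 3 - 1*(-1) = 3 + 1 = 4)
J = -4/3 (J = 4/(-3) = 4*(-⅓) = -4/3 ≈ -1.3333)
X(n) = 2 - n (X(n) = 2 - n/(-4 - 1*(-5)) = 2 - n/(-4 + 5) = 2 - n/1 = 2 - n)
W(f, l) = -4/3
W(X(6), 8) + (6 - 2*4)*(-13) = -4/3 + (6 - 2*4)*(-13) = -4/3 + (6 - 8)*(-13) = -4/3 - 2*(-13) = -4/3 + 26 = 74/3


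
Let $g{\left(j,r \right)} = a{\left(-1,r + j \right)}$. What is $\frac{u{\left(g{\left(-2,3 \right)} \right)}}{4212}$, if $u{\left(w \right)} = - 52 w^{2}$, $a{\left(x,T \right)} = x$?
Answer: $- \frac{1}{81} \approx -0.012346$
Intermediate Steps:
$g{\left(j,r \right)} = -1$
$\frac{u{\left(g{\left(-2,3 \right)} \right)}}{4212} = \frac{\left(-52\right) \left(-1\right)^{2}}{4212} = \left(-52\right) 1 \cdot \frac{1}{4212} = \left(-52\right) \frac{1}{4212} = - \frac{1}{81}$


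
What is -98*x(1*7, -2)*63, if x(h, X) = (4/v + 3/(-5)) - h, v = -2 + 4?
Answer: 172872/5 ≈ 34574.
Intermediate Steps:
v = 2
x(h, X) = 7/5 - h (x(h, X) = (4/2 + 3/(-5)) - h = (4*(½) + 3*(-⅕)) - h = (2 - ⅗) - h = 7/5 - h)
-98*x(1*7, -2)*63 = -98*(7/5 - 7)*63 = -98*(-28/5)*63 = (2744/5)*63 = 172872/5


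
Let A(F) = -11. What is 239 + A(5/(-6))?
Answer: 228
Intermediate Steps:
239 + A(5/(-6)) = 239 - 11 = 228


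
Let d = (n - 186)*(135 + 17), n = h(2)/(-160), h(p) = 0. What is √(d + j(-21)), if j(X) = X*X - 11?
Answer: I*√27842 ≈ 166.86*I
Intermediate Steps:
j(X) = -11 + X² (j(X) = X² - 11 = -11 + X²)
n = 0 (n = 0/(-160) = 0*(-1/160) = 0)
d = -28272 (d = (0 - 186)*(135 + 17) = -186*152 = -28272)
√(d + j(-21)) = √(-28272 + (-11 + (-21)²)) = √(-28272 + (-11 + 441)) = √(-28272 + 430) = √(-27842) = I*√27842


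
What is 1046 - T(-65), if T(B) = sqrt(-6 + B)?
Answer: 1046 - I*sqrt(71) ≈ 1046.0 - 8.4261*I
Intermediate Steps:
1046 - T(-65) = 1046 - sqrt(-6 - 65) = 1046 - sqrt(-71) = 1046 - I*sqrt(71)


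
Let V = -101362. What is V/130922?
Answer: -50681/65461 ≈ -0.77422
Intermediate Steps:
V/130922 = -101362/130922 = -101362*1/130922 = -50681/65461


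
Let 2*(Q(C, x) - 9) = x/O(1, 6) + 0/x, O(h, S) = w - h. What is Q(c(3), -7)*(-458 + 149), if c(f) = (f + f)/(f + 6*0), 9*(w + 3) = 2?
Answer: -208575/68 ≈ -3067.3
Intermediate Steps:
w = -25/9 (w = -3 + (⅑)*2 = -3 + 2/9 = -25/9 ≈ -2.7778)
c(f) = 2 (c(f) = (2*f)/(f + 0) = (2*f)/f = 2)
O(h, S) = -25/9 - h
Q(C, x) = 9 - 9*x/68 (Q(C, x) = 9 + (x/(-25/9 - 1*1) + 0/x)/2 = 9 + (x/(-25/9 - 1) + 0)/2 = 9 + (x/(-34/9) + 0)/2 = 9 + (x*(-9/34) + 0)/2 = 9 + (-9*x/34 + 0)/2 = 9 + (-9*x/34)/2 = 9 - 9*x/68)
Q(c(3), -7)*(-458 + 149) = (9 - 9/68*(-7))*(-458 + 149) = (9 + 63/68)*(-309) = (675/68)*(-309) = -208575/68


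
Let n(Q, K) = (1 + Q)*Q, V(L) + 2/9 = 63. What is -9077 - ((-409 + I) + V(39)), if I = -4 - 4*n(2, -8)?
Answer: -78325/9 ≈ -8702.8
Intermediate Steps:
V(L) = 565/9 (V(L) = -2/9 + 63 = 565/9)
n(Q, K) = Q*(1 + Q)
I = -28 (I = -4 - 8*(1 + 2) = -4 - 8*3 = -4 - 4*6 = -4 - 24 = -28)
-9077 - ((-409 + I) + V(39)) = -9077 - ((-409 - 28) + 565/9) = -9077 - (-437 + 565/9) = -9077 - 1*(-3368/9) = -9077 + 3368/9 = -78325/9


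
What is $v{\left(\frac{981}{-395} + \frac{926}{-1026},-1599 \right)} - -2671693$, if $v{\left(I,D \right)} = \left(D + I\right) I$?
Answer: $\frac{109925023255219339}{41060943225} \approx 2.6771 \cdot 10^{6}$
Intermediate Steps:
$v{\left(I,D \right)} = I \left(D + I\right)$
$v{\left(\frac{981}{-395} + \frac{926}{-1026},-1599 \right)} - -2671693 = \left(\frac{981}{-395} + \frac{926}{-1026}\right) \left(-1599 + \left(\frac{981}{-395} + \frac{926}{-1026}\right)\right) - -2671693 = \left(981 \left(- \frac{1}{395}\right) + 926 \left(- \frac{1}{1026}\right)\right) \left(-1599 + \left(981 \left(- \frac{1}{395}\right) + 926 \left(- \frac{1}{1026}\right)\right)\right) + 2671693 = \left(- \frac{981}{395} - \frac{463}{513}\right) \left(-1599 - \frac{686138}{202635}\right) + 2671693 = - \frac{686138 \left(-1599 - \frac{686138}{202635}\right)}{202635} + 2671693 = \left(- \frac{686138}{202635}\right) \left(- \frac{324699503}{202635}\right) + 2671693 = \frac{222788667589414}{41060943225} + 2671693 = \frac{109925023255219339}{41060943225}$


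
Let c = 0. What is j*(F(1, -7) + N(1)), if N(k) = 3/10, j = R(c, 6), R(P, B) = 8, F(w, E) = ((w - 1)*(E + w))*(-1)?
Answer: 12/5 ≈ 2.4000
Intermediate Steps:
F(w, E) = -(-1 + w)*(E + w) (F(w, E) = ((-1 + w)*(E + w))*(-1) = -(-1 + w)*(E + w))
j = 8
N(k) = 3/10 (N(k) = 3*(⅒) = 3/10)
j*(F(1, -7) + N(1)) = 8*((-7 + 1 - 1*1² - 1*(-7)*1) + 3/10) = 8*((-7 + 1 - 1*1 + 7) + 3/10) = 8*((-7 + 1 - 1 + 7) + 3/10) = 8*(0 + 3/10) = 8*(3/10) = 12/5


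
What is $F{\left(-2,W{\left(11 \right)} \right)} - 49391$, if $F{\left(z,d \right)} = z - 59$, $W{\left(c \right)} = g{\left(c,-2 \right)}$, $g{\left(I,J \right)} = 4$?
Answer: $-49452$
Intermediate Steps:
$W{\left(c \right)} = 4$
$F{\left(z,d \right)} = -59 + z$ ($F{\left(z,d \right)} = z - 59 = -59 + z$)
$F{\left(-2,W{\left(11 \right)} \right)} - 49391 = \left(-59 - 2\right) - 49391 = -61 - 49391 = -49452$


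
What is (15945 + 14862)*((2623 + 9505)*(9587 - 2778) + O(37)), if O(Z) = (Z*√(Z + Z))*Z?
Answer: 2544028258464 + 42174783*√74 ≈ 2.5444e+12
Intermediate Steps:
O(Z) = √2*Z^(5/2) (O(Z) = (Z*√(2*Z))*Z = (Z*(√2*√Z))*Z = (√2*Z^(3/2))*Z = √2*Z^(5/2))
(15945 + 14862)*((2623 + 9505)*(9587 - 2778) + O(37)) = (15945 + 14862)*((2623 + 9505)*(9587 - 2778) + √2*37^(5/2)) = 30807*(12128*6809 + √2*(1369*√37)) = 30807*(82579552 + 1369*√74) = 2544028258464 + 42174783*√74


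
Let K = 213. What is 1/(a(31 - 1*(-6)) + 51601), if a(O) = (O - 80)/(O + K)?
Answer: 250/12900207 ≈ 1.9380e-5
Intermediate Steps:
a(O) = (-80 + O)/(213 + O) (a(O) = (O - 80)/(O + 213) = (-80 + O)/(213 + O))
1/(a(31 - 1*(-6)) + 51601) = 1/((-80 + (31 - 1*(-6)))/(213 + (31 - 1*(-6))) + 51601) = 1/((-80 + (31 + 6))/(213 + (31 + 6)) + 51601) = 1/((-80 + 37)/(213 + 37) + 51601) = 1/(-43/250 + 51601) = 1/(12900207/250) = 250/12900207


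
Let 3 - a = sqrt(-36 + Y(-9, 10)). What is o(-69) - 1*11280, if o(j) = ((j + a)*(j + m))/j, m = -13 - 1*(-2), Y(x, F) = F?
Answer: -261200/23 - 80*I*sqrt(26)/69 ≈ -11357.0 - 5.9119*I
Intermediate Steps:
m = -11 (m = -13 + 2 = -11)
a = 3 - I*sqrt(26) (a = 3 - sqrt(-36 + 10) = 3 - sqrt(-26) = 3 - I*sqrt(26) ≈ 3.0 - 5.099*I)
o(j) = (-11 + j)*(3 + j - I*sqrt(26))/j (o(j) = ((j + (3 - I*sqrt(26)))*(j - 11))/j = ((3 + j - I*sqrt(26))*(-11 + j))/j = ((-11 + j)*(3 + j - I*sqrt(26)))/j = (-11 + j)*(3 + j - I*sqrt(26))/j)
o(-69) - 1*11280 = (-33 - 69*(-8 - 69 - I*sqrt(26)) + 11*I*sqrt(26))/(-69) - 1*11280 = -(-33 - 69*(-77 - I*sqrt(26)) + 11*I*sqrt(26))/69 - 11280 = -(-33 + (5313 + 69*I*sqrt(26)) + 11*I*sqrt(26))/69 - 11280 = -(5280 + 80*I*sqrt(26))/69 - 11280 = (-1760/23 - 80*I*sqrt(26)/69) - 11280 = -261200/23 - 80*I*sqrt(26)/69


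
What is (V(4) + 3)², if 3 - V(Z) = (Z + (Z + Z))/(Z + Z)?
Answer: 81/4 ≈ 20.250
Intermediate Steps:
V(Z) = 3/2 (V(Z) = 3 - (Z + (Z + Z))/(Z + Z) = 3 - (Z + 2*Z)/(2*Z) = 3 - 3*Z*1/(2*Z) = 3 - 1*3/2 = 3 - 3/2 = 3/2)
(V(4) + 3)² = (3/2 + 3)² = (9/2)² = 81/4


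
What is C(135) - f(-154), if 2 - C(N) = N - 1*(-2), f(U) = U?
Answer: 19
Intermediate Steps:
C(N) = -N (C(N) = 2 - (N - 1*(-2)) = 2 - (N + 2) = 2 - (2 + N) = 2 + (-2 - N) = -N)
C(135) - f(-154) = -1*135 - 1*(-154) = -135 + 154 = 19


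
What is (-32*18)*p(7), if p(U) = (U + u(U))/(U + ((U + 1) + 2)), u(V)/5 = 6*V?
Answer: -124992/17 ≈ -7352.5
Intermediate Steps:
u(V) = 30*V (u(V) = 5*(6*V) = 30*V)
p(U) = 31*U/(3 + 2*U) (p(U) = (U + 30*U)/(U + ((U + 1) + 2)) = (31*U)/(U + ((1 + U) + 2)) = (31*U)/(U + (3 + U)) = (31*U)/(3 + 2*U) = 31*U/(3 + 2*U))
(-32*18)*p(7) = (-32*18)*(31*7/(3 + 2*7)) = -17856*7/(3 + 14) = -17856*7/17 = -576*217/17 = -124992/17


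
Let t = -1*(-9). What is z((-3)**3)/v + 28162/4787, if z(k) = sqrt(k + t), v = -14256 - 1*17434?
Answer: 28162/4787 - 3*I*sqrt(2)/31690 ≈ 5.883 - 0.00013388*I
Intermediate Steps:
t = 9
v = -31690 (v = -14256 - 17434 = -31690)
z(k) = sqrt(9 + k) (z(k) = sqrt(k + 9) = sqrt(9 + k))
z((-3)**3)/v + 28162/4787 = sqrt(9 + (-3)**3)/(-31690) + 28162/4787 = sqrt(9 - 27)*(-1/31690) + 28162*(1/4787) = sqrt(-18)*(-1/31690) + 28162/4787 = (3*I*sqrt(2))*(-1/31690) + 28162/4787 = -3*I*sqrt(2)/31690 + 28162/4787 = 28162/4787 - 3*I*sqrt(2)/31690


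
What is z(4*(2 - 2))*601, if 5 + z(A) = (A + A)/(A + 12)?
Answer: -3005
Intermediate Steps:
z(A) = -5 + 2*A/(12 + A) (z(A) = -5 + (A + A)/(A + 12) = -5 + (2*A)/(12 + A) = -5 + 2*A/(12 + A))
z(4*(2 - 2))*601 = (3*(-20 - 4*(2 - 2))/(12 + 4*(2 - 2)))*601 = (3*(-20 - 4*0)/(12 + 4*0))*601 = (3*(-20 - 1*0)/(12 + 0))*601 = (3*(-20 + 0)/12)*601 = (3*(1/12)*(-20))*601 = -5*601 = -3005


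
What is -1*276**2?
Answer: -76176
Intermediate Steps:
-1*276**2 = -1*76176 = -76176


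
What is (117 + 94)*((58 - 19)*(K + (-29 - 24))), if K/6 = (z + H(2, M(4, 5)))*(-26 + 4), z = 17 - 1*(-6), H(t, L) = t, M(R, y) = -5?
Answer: -27591837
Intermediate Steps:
z = 23 (z = 17 + 6 = 23)
K = -3300 (K = 6*((23 + 2)*(-26 + 4)) = 6*(25*(-22)) = 6*(-550) = -3300)
(117 + 94)*((58 - 19)*(K + (-29 - 24))) = (117 + 94)*((58 - 19)*(-3300 + (-29 - 24))) = 211*(39*(-3300 - 53)) = 211*(39*(-3353)) = 211*(-130767) = -27591837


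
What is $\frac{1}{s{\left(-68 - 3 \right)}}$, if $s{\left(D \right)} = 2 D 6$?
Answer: $- \frac{1}{852} \approx -0.0011737$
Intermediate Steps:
$s{\left(D \right)} = 12 D$
$\frac{1}{s{\left(-68 - 3 \right)}} = \frac{1}{12 \left(-68 - 3\right)} = \frac{1}{12 \left(-71\right)} = \frac{1}{-852} = - \frac{1}{852}$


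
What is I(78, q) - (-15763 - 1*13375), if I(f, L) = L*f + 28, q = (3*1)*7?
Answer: 30804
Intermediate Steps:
q = 21 (q = 3*7 = 21)
I(f, L) = 28 + L*f
I(78, q) - (-15763 - 1*13375) = (28 + 21*78) - (-15763 - 1*13375) = (28 + 1638) - (-15763 - 13375) = 1666 - 1*(-29138) = 1666 + 29138 = 30804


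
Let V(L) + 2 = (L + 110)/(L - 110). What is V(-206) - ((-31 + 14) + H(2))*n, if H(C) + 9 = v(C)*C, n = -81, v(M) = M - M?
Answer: -166508/79 ≈ -2107.7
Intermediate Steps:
v(M) = 0
V(L) = -2 + (110 + L)/(-110 + L) (V(L) = -2 + (L + 110)/(L - 110) = -2 + (110 + L)/(-110 + L))
H(C) = -9 (H(C) = -9 + 0*C = -9 + 0 = -9)
V(-206) - ((-31 + 14) + H(2))*n = (330 - 1*(-206))/(-110 - 206) - ((-31 + 14) - 9)*(-81) = (330 + 206)/(-316) - (-17 - 9)*(-81) = -1/316*536 - (-26)*(-81) = -134/79 - 1*2106 = -134/79 - 2106 = -166508/79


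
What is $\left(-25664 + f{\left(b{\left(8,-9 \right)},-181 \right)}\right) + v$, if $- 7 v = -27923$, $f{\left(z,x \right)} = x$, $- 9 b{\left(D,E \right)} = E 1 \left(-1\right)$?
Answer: $-21856$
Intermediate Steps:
$b{\left(D,E \right)} = \frac{E}{9}$ ($b{\left(D,E \right)} = - \frac{E 1 \left(-1\right)}{9} = - \frac{E \left(-1\right)}{9} = - \frac{\left(-1\right) E}{9} = \frac{E}{9}$)
$v = 3989$ ($v = \left(- \frac{1}{7}\right) \left(-27923\right) = 3989$)
$\left(-25664 + f{\left(b{\left(8,-9 \right)},-181 \right)}\right) + v = \left(-25664 - 181\right) + 3989 = -25845 + 3989 = -21856$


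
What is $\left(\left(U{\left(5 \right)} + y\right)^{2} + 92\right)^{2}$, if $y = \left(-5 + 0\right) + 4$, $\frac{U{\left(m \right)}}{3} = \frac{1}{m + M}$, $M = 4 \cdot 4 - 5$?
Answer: $\frac{562685841}{65536} \approx 8585.9$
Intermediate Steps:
$M = 11$ ($M = 16 - 5 = 11$)
$U{\left(m \right)} = \frac{3}{11 + m}$ ($U{\left(m \right)} = \frac{3}{m + 11} = \frac{3}{11 + m}$)
$y = -1$ ($y = -5 + 4 = -1$)
$\left(\left(U{\left(5 \right)} + y\right)^{2} + 92\right)^{2} = \left(\left(\frac{3}{11 + 5} - 1\right)^{2} + 92\right)^{2} = \left(\left(\frac{3}{16} - 1\right)^{2} + 92\right)^{2} = \left(\left(- \frac{13}{16}\right)^{2} + 92\right)^{2} = \left(\frac{169}{256} + 92\right)^{2} = \left(\frac{23721}{256}\right)^{2} = \frac{562685841}{65536}$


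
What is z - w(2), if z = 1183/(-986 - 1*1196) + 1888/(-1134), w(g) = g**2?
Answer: -7679345/1237194 ≈ -6.2071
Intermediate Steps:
z = -2730569/1237194 (z = 1183/(-986 - 1196) + 1888*(-1/1134) = 1183/(-2182) - 944/567 = 1183*(-1/2182) - 944/567 = -1183/2182 - 944/567 = -2730569/1237194 ≈ -2.2071)
z - w(2) = -2730569/1237194 - 1*2**2 = -2730569/1237194 - 1*4 = -2730569/1237194 - 4 = -7679345/1237194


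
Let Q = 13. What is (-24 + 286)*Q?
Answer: 3406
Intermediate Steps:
(-24 + 286)*Q = (-24 + 286)*13 = 262*13 = 3406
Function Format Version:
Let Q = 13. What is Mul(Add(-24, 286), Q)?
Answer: 3406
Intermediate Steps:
Mul(Add(-24, 286), Q) = Mul(Add(-24, 286), 13) = Mul(262, 13) = 3406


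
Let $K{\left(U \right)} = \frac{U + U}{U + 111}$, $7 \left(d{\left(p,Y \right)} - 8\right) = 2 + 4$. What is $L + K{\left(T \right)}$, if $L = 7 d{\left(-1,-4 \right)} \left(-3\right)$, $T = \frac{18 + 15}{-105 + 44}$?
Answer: $- \frac{208889}{1123} \approx -186.01$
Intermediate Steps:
$d{\left(p,Y \right)} = \frac{62}{7}$ ($d{\left(p,Y \right)} = 8 + \frac{2 + 4}{7} = 8 + \frac{1}{7} \cdot 6 = 8 + \frac{6}{7} = \frac{62}{7}$)
$T = - \frac{33}{61}$ ($T = \frac{33}{-61} = 33 \left(- \frac{1}{61}\right) = - \frac{33}{61} \approx -0.54098$)
$K{\left(U \right)} = \frac{2 U}{111 + U}$
$L = -186$ ($L = 7 \cdot \frac{62}{7} \left(-3\right) = 62 \left(-3\right) = -186$)
$L + K{\left(T \right)} = -186 + 2 \left(- \frac{33}{61}\right) \frac{1}{111 - \frac{33}{61}} = -186 + 2 \left(- \frac{33}{61}\right) \frac{1}{\frac{6738}{61}} = -186 + 2 \left(- \frac{33}{61}\right) \frac{61}{6738} = -186 - \frac{11}{1123} = - \frac{208889}{1123}$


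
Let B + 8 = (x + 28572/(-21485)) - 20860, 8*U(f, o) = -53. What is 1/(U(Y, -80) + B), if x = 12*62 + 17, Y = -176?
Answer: -171880/3457358441 ≈ -4.9714e-5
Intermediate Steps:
x = 761 (x = 744 + 17 = 761)
U(f, o) = -53/8 (U(f, o) = (⅛)*(-53) = -53/8)
B = -432027467/21485 (B = -8 + ((761 + 28572/(-21485)) - 20860) = -8 + ((761 + 28572*(-1/21485)) - 20860) = -8 + ((761 - 28572/21485) - 20860) = -8 + (16321513/21485 - 20860) = -8 - 431855587/21485 = -432027467/21485 ≈ -20108.)
1/(U(Y, -80) + B) = 1/(-53/8 - 432027467/21485) = 1/(-3457358441/171880) = -171880/3457358441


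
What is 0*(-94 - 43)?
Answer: 0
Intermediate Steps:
0*(-94 - 43) = 0*(-137) = 0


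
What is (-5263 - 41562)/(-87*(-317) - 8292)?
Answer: -46825/19287 ≈ -2.4278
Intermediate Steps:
(-5263 - 41562)/(-87*(-317) - 8292) = -46825/(27579 - 8292) = -46825/19287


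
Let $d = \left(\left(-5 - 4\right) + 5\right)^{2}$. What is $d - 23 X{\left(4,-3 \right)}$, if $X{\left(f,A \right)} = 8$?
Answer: $-168$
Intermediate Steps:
$d = 16$ ($d = \left(-9 + 5\right)^{2} = \left(-4\right)^{2} = 16$)
$d - 23 X{\left(4,-3 \right)} = 16 - 184 = -168$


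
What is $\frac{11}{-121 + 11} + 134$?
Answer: $\frac{1339}{10} \approx 133.9$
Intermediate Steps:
$\frac{11}{-121 + 11} + 134 = \frac{11}{-110} + 134 = 11 \left(- \frac{1}{110}\right) + 134 = - \frac{1}{10} + 134 = \frac{1339}{10}$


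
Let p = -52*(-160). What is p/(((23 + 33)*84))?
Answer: 260/147 ≈ 1.7687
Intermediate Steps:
p = 8320
p/(((23 + 33)*84)) = 8320/(((23 + 33)*84)) = 8320/((56*84)) = 8320/4704 = 8320*(1/4704) = 260/147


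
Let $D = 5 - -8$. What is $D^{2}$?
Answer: $169$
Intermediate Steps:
$D = 13$ ($D = 5 + 8 = 13$)
$D^{2} = 13^{2} = 169$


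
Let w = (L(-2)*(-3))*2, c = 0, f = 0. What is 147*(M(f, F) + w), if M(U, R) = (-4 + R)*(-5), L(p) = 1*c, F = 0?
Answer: 2940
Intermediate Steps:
L(p) = 0 (L(p) = 1*0 = 0)
w = 0 (w = (0*(-3))*2 = 0*2 = 0)
M(U, R) = 20 - 5*R
147*(M(f, F) + w) = 147*((20 - 5*0) + 0) = 147*((20 + 0) + 0) = 147*(20 + 0) = 147*20 = 2940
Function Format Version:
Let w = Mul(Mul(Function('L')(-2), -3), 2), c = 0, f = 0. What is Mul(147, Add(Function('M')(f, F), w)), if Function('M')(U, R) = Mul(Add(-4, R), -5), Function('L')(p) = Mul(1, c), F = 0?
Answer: 2940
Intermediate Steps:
Function('L')(p) = 0 (Function('L')(p) = Mul(1, 0) = 0)
w = 0 (w = Mul(Mul(0, -3), 2) = Mul(0, 2) = 0)
Function('M')(U, R) = Add(20, Mul(-5, R))
Mul(147, Add(Function('M')(f, F), w)) = Mul(147, Add(Add(20, Mul(-5, 0)), 0)) = Mul(147, Add(Add(20, 0), 0)) = Mul(147, Add(20, 0)) = Mul(147, 20) = 2940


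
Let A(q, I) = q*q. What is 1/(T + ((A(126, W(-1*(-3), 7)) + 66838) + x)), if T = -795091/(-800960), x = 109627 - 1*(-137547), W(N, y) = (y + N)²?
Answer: 800960/264227887571 ≈ 3.0313e-6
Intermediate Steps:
W(N, y) = (N + y)²
x = 247174 (x = 109627 + 137547 = 247174)
A(q, I) = q²
T = 795091/800960 (T = -795091*(-1/800960) = 795091/800960 ≈ 0.99267)
1/(T + ((A(126, W(-1*(-3), 7)) + 66838) + x)) = 1/(795091/800960 + ((126² + 66838) + 247174)) = 1/(795091/800960 + ((15876 + 66838) + 247174)) = 1/(795091/800960 + (82714 + 247174)) = 1/(795091/800960 + 329888) = 1/(264227887571/800960) = 800960/264227887571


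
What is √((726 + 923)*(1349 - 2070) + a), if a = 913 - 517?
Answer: I*√1188533 ≈ 1090.2*I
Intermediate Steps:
a = 396
√((726 + 923)*(1349 - 2070) + a) = √((726 + 923)*(1349 - 2070) + 396) = √(1649*(-721) + 396) = √(-1188929 + 396) = √(-1188533) = I*√1188533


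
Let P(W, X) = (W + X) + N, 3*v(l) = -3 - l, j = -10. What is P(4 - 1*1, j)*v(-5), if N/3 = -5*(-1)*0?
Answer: -14/3 ≈ -4.6667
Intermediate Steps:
v(l) = -1 - l/3 (v(l) = (-3 - l)/3 = -1 - l/3)
N = 0 (N = 3*(-5*(-1)*0) = 3*(5*0) = 3*0 = 0)
P(W, X) = W + X (P(W, X) = (W + X) + 0 = W + X)
P(4 - 1*1, j)*v(-5) = ((4 - 1*1) - 10)*(-1 - 1/3*(-5)) = ((4 - 1) - 10)*(-1 + 5/3) = (3 - 10)*(2/3) = -7*2/3 = -14/3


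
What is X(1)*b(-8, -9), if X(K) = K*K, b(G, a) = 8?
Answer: 8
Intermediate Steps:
X(K) = K**2
X(1)*b(-8, -9) = 1**2*8 = 1*8 = 8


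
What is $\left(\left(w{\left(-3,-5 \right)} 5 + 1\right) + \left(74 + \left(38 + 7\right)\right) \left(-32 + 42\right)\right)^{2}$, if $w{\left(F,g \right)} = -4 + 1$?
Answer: $1382976$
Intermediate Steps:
$w{\left(F,g \right)} = -3$
$\left(\left(w{\left(-3,-5 \right)} 5 + 1\right) + \left(74 + \left(38 + 7\right)\right) \left(-32 + 42\right)\right)^{2} = \left(\left(\left(-3\right) 5 + 1\right) + \left(74 + \left(38 + 7\right)\right) \left(-32 + 42\right)\right)^{2} = \left(\left(-15 + 1\right) + \left(74 + 45\right) 10\right)^{2} = \left(-14 + 119 \cdot 10\right)^{2} = \left(-14 + 1190\right)^{2} = 1176^{2} = 1382976$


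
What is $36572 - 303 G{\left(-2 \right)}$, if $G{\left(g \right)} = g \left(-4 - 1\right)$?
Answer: $33542$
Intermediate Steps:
$G{\left(g \right)} = - 5 g$ ($G{\left(g \right)} = g \left(-5\right) = - 5 g$)
$36572 - 303 G{\left(-2 \right)} = 36572 - 303 \left(\left(-5\right) \left(-2\right)\right) = 36572 - 3030 = 33542$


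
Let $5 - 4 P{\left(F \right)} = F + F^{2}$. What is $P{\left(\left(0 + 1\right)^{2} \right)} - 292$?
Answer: $- \frac{1165}{4} \approx -291.25$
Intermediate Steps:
$P{\left(F \right)} = \frac{5}{4} - \frac{F}{4} - \frac{F^{2}}{4}$ ($P{\left(F \right)} = \frac{5}{4} - \frac{F + F^{2}}{4} = \frac{5}{4} - \left(\frac{F}{4} + \frac{F^{2}}{4}\right) = \frac{5}{4} - \frac{F}{4} - \frac{F^{2}}{4}$)
$P{\left(\left(0 + 1\right)^{2} \right)} - 292 = \left(\frac{5}{4} - \frac{\left(0 + 1\right)^{2}}{4} - \frac{\left(\left(0 + 1\right)^{2}\right)^{2}}{4}\right) - 292 = \left(\frac{5}{4} - \frac{1^{2}}{4} - \frac{\left(1^{2}\right)^{2}}{4}\right) - 292 = \left(\frac{5}{4} - \frac{1}{4} - \frac{1^{2}}{4}\right) - 292 = \left(\frac{5}{4} - \frac{1}{4} - \frac{1}{4}\right) - 292 = \frac{3}{4} - 292 = - \frac{1165}{4}$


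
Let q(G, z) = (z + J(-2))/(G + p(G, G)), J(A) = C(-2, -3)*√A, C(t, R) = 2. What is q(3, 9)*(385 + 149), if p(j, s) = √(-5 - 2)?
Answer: 7209/8 + 267*√14/4 - 2403*I*√7/8 + 801*I*√2/4 ≈ 1150.9 - 511.52*I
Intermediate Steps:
p(j, s) = I*√7 (p(j, s) = √(-7) = I*√7)
J(A) = 2*√A
q(G, z) = (z + 2*I*√2)/(G + I*√7) (q(G, z) = (z + 2*√(-2))/(G + I*√7) = (z + 2*(I*√2))/(G + I*√7) = (z + 2*I*√2)/(G + I*√7))
q(3, 9)*(385 + 149) = ((9 + 2*I*√2)/(3 + I*√7))*(385 + 149) = ((9 + 2*I*√2)/(3 + I*√7))*534 = 534*(9 + 2*I*√2)/(3 + I*√7)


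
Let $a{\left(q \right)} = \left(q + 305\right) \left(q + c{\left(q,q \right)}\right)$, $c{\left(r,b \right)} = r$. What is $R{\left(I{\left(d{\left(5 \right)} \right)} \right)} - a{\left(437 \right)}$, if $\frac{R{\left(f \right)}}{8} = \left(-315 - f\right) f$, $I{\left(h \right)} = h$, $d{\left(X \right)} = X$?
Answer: $-661308$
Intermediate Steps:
$R{\left(f \right)} = 8 f \left(-315 - f\right)$ ($R{\left(f \right)} = 8 \left(-315 - f\right) f = 8 f \left(-315 - f\right)$)
$a{\left(q \right)} = 2 q \left(305 + q\right)$ ($a{\left(q \right)} = \left(q + 305\right) \left(q + q\right) = \left(305 + q\right) 2 q = 2 q \left(305 + q\right)$)
$R{\left(I{\left(d{\left(5 \right)} \right)} \right)} - a{\left(437 \right)} = \left(-8\right) 5 \left(315 + 5\right) - 2 \cdot 437 \left(305 + 437\right) = \left(-8\right) 5 \cdot 320 - 2 \cdot 437 \cdot 742 = -12800 - 648508 = -661308$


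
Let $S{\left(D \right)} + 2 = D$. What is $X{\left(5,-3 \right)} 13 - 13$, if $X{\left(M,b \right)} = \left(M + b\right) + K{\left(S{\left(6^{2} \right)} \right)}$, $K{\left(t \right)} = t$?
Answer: $455$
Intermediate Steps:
$S{\left(D \right)} = -2 + D$
$X{\left(M,b \right)} = 34 + M + b$ ($X{\left(M,b \right)} = \left(M + b\right) - \left(2 - 6^{2}\right) = \left(M + b\right) + \left(-2 + 36\right) = \left(M + b\right) + 34 = 34 + M + b$)
$X{\left(5,-3 \right)} 13 - 13 = \left(34 + 5 - 3\right) 13 - 13 = 36 \cdot 13 - 13 = 468 - 13 = 455$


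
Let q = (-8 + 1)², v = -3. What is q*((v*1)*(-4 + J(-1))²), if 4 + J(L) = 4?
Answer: -2352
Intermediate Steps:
J(L) = 0 (J(L) = -4 + 4 = 0)
q = 49 (q = (-7)² = 49)
q*((v*1)*(-4 + J(-1))²) = 49*((-3*1)*(-4 + 0)²) = 49*(-3*(-4)²) = 49*(-3*16) = 49*(-48) = -2352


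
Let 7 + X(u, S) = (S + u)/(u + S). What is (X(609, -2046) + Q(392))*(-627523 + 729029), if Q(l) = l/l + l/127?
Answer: -24665958/127 ≈ -1.9422e+5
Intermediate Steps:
Q(l) = 1 + l/127 (Q(l) = 1 + l*(1/127) = 1 + l/127)
X(u, S) = -6 (X(u, S) = -7 + (S + u)/(u + S) = -7 + (S + u)/(S + u) = -7 + 1 = -6)
(X(609, -2046) + Q(392))*(-627523 + 729029) = (-6 + (1 + (1/127)*392))*(-627523 + 729029) = (-6 + (1 + 392/127))*101506 = (-6 + 519/127)*101506 = -243/127*101506 = -24665958/127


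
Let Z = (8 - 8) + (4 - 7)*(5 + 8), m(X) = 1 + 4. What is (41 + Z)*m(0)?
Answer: 10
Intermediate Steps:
m(X) = 5
Z = -39 (Z = 0 - 3*13 = 0 - 39 = -39)
(41 + Z)*m(0) = (41 - 39)*5 = 2*5 = 10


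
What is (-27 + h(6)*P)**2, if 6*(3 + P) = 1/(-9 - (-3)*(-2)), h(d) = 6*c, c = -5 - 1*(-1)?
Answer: 461041/225 ≈ 2049.1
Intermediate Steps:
c = -4 (c = -5 + 1 = -4)
h(d) = -24 (h(d) = 6*(-4) = -24)
P = -271/90 (P = -3 + 1/(6*(-9 - (-3)*(-2))) = -3 + 1/(6*(-9 - 3*2)) = -3 + 1/(6*(-9 - 6)) = -3 + (1/6)/(-15) = -3 + (1/6)*(-1/15) = -3 - 1/90 = -271/90 ≈ -3.0111)
(-27 + h(6)*P)**2 = (-27 - 24*(-271/90))**2 = (-27 + 1084/15)**2 = (679/15)**2 = 461041/225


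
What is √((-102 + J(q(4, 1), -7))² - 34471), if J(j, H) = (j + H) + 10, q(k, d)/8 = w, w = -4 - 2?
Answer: I*√12862 ≈ 113.41*I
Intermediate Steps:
w = -6
q(k, d) = -48 (q(k, d) = 8*(-6) = -48)
J(j, H) = 10 + H + j (J(j, H) = (H + j) + 10 = 10 + H + j)
√((-102 + J(q(4, 1), -7))² - 34471) = √((-102 + (10 - 7 - 48))² - 34471) = √((-102 - 45)² - 34471) = √((-147)² - 34471) = √(21609 - 34471) = √(-12862) = I*√12862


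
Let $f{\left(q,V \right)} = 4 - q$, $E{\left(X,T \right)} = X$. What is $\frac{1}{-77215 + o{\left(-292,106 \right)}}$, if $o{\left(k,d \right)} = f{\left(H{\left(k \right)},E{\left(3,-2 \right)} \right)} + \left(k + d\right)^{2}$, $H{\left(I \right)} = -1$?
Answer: $- \frac{1}{42614} \approx -2.3466 \cdot 10^{-5}$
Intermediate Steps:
$o{\left(k,d \right)} = 5 + \left(d + k\right)^{2}$ ($o{\left(k,d \right)} = \left(4 - -1\right) + \left(k + d\right)^{2} = \left(4 + 1\right) + \left(d + k\right)^{2} = 5 + \left(d + k\right)^{2}$)
$\frac{1}{-77215 + o{\left(-292,106 \right)}} = \frac{1}{-77215 + \left(5 + \left(106 - 292\right)^{2}\right)} = \frac{1}{-77215 + \left(5 + \left(-186\right)^{2}\right)} = \frac{1}{-77215 + \left(5 + 34596\right)} = \frac{1}{-77215 + 34601} = \frac{1}{-42614} = - \frac{1}{42614}$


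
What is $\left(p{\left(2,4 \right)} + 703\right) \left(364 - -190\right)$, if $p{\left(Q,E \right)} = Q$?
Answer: $390570$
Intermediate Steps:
$\left(p{\left(2,4 \right)} + 703\right) \left(364 - -190\right) = \left(2 + 703\right) \left(364 - -190\right) = 705 \left(364 + 190\right) = 705 \cdot 554 = 390570$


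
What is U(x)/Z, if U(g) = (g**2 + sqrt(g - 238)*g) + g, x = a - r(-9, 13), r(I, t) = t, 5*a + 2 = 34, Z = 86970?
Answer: 154/362375 - 11*I*sqrt(6115)/724750 ≈ 0.00042497 - 0.0011869*I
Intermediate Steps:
a = 32/5 (a = -2/5 + (1/5)*34 = -2/5 + 34/5 = 32/5 ≈ 6.4000)
x = -33/5 (x = 32/5 - 1*13 = 32/5 - 13 = -33/5 ≈ -6.6000)
U(g) = g + g**2 + g*sqrt(-238 + g) (U(g) = (g**2 + sqrt(-238 + g)*g) + g = (g**2 + g*sqrt(-238 + g)) + g = g + g**2 + g*sqrt(-238 + g))
U(x)/Z = -33*(1 - 33/5 + sqrt(-238 - 33/5))/5/86970 = -33*(1 - 33/5 + sqrt(-1223/5))/5*(1/86970) = -33*(1 - 33/5 + I*sqrt(6115)/5)/5*(1/86970) = -33*(-28/5 + I*sqrt(6115)/5)/5*(1/86970) = (924/25 - 33*I*sqrt(6115)/25)*(1/86970) = 154/362375 - 11*I*sqrt(6115)/724750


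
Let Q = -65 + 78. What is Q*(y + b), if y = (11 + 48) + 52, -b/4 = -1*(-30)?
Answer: -117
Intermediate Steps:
b = -120 (b = -(-4)*(-30) = -4*30 = -120)
Q = 13
y = 111 (y = 59 + 52 = 111)
Q*(y + b) = 13*(111 - 120) = 13*(-9) = -117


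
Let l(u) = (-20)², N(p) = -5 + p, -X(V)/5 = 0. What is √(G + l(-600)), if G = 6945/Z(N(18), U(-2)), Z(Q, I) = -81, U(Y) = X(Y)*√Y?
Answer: √25455/9 ≈ 17.727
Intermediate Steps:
X(V) = 0 (X(V) = -5*0 = 0)
l(u) = 400
U(Y) = 0 (U(Y) = 0*√Y = 0)
G = -2315/27 (G = 6945/(-81) = 6945*(-1/81) = -2315/27 ≈ -85.741)
√(G + l(-600)) = √(-2315/27 + 400) = √(8485/27) = √25455/9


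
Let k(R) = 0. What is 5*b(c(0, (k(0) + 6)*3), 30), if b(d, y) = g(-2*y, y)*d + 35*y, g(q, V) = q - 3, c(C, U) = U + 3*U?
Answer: -17430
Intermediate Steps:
c(C, U) = 4*U
g(q, V) = -3 + q
b(d, y) = 35*y + d*(-3 - 2*y) (b(d, y) = (-3 - 2*y)*d + 35*y = d*(-3 - 2*y) + 35*y = 35*y + d*(-3 - 2*y))
5*b(c(0, (k(0) + 6)*3), 30) = 5*(35*30 - 4*((0 + 6)*3)*(3 + 2*30)) = 5*(1050 - 4*(6*3)*(3 + 60)) = 5*(1050 - 1*4*18*63) = 5*(1050 - 1*72*63) = 5*(1050 - 4536) = 5*(-3486) = -17430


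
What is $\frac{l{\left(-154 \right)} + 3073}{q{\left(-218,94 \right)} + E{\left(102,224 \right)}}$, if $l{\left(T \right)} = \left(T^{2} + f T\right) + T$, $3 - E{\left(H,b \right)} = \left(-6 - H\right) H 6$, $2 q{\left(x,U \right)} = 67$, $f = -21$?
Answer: $\frac{8534}{18895} \approx 0.45165$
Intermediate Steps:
$q{\left(x,U \right)} = \frac{67}{2}$ ($q{\left(x,U \right)} = \frac{1}{2} \cdot 67 = \frac{67}{2}$)
$E{\left(H,b \right)} = 3 - 6 H \left(-6 - H\right)$ ($E{\left(H,b \right)} = 3 - \left(-6 - H\right) H 6 = 3 - H \left(-6 - H\right) 6 = 3 - 6 H \left(-6 - H\right)$)
$l{\left(T \right)} = T^{2} - 20 T$ ($l{\left(T \right)} = \left(T^{2} - 21 T\right) + T = T^{2} - 20 T$)
$\frac{l{\left(-154 \right)} + 3073}{q{\left(-218,94 \right)} + E{\left(102,224 \right)}} = \frac{- 154 \left(-20 - 154\right) + 3073}{\frac{67}{2} + \left(3 + 6 \cdot 102^{2} + 36 \cdot 102\right)} = \frac{\left(-154\right) \left(-174\right) + 3073}{\frac{67}{2} + \left(3 + 6 \cdot 10404 + 3672\right)} = \frac{26796 + 3073}{\frac{67}{2} + \left(3 + 62424 + 3672\right)} = \frac{29869}{\frac{67}{2} + 66099} = \frac{29869}{\frac{132265}{2}} = 29869 \cdot \frac{2}{132265} = \frac{8534}{18895}$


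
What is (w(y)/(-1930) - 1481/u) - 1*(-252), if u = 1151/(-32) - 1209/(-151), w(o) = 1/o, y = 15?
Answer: 1192875003487/3911521350 ≈ 304.96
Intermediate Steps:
u = -135113/4832 (u = 1151*(-1/32) - 1209*(-1/151) = -1151/32 + 1209/151 = -135113/4832 ≈ -27.962)
(w(y)/(-1930) - 1481/u) - 1*(-252) = (1/(15*(-1930)) - 1481/(-135113/4832)) - 1*(-252) = ((1/15)*(-1/1930) - 1481*(-4832/135113)) + 252 = (-1/28950 + 7156192/135113) + 252 = 207171623287/3911521350 + 252 = 1192875003487/3911521350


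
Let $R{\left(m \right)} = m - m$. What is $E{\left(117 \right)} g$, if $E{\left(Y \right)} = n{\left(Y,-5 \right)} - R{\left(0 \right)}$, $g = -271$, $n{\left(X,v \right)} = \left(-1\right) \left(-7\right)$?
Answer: $-1897$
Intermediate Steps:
$n{\left(X,v \right)} = 7$
$R{\left(m \right)} = 0$
$E{\left(Y \right)} = 7$ ($E{\left(Y \right)} = 7 - 0 = 7 + 0 = 7$)
$E{\left(117 \right)} g = 7 \left(-271\right) = -1897$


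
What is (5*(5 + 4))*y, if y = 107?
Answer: 4815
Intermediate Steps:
(5*(5 + 4))*y = (5*(5 + 4))*107 = (5*9)*107 = 45*107 = 4815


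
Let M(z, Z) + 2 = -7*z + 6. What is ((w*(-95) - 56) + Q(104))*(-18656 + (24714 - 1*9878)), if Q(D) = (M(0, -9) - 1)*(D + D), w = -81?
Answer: -31564660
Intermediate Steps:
M(z, Z) = 4 - 7*z (M(z, Z) = -2 + (-7*z + 6) = -2 + (6 - 7*z) = 4 - 7*z)
Q(D) = 6*D (Q(D) = ((4 - 7*0) - 1)*(D + D) = ((4 + 0) - 1)*(2*D) = (4 - 1)*(2*D) = 3*(2*D) = 6*D)
((w*(-95) - 56) + Q(104))*(-18656 + (24714 - 1*9878)) = ((-81*(-95) - 56) + 6*104)*(-18656 + (24714 - 1*9878)) = ((7695 - 56) + 624)*(-18656 + (24714 - 9878)) = (7639 + 624)*(-18656 + 14836) = 8263*(-3820) = -31564660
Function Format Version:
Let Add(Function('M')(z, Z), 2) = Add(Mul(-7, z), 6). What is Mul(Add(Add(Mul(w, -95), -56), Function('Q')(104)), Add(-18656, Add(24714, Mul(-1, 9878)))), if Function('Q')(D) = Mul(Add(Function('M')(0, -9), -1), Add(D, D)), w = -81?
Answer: -31564660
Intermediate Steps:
Function('M')(z, Z) = Add(4, Mul(-7, z)) (Function('M')(z, Z) = Add(-2, Add(Mul(-7, z), 6)) = Add(-2, Add(6, Mul(-7, z))) = Add(4, Mul(-7, z)))
Function('Q')(D) = Mul(6, D) (Function('Q')(D) = Mul(Add(Add(4, Mul(-7, 0)), -1), Add(D, D)) = Mul(Add(Add(4, 0), -1), Mul(2, D)) = Mul(Add(4, -1), Mul(2, D)) = Mul(3, Mul(2, D)) = Mul(6, D))
Mul(Add(Add(Mul(w, -95), -56), Function('Q')(104)), Add(-18656, Add(24714, Mul(-1, 9878)))) = Mul(Add(Add(Mul(-81, -95), -56), Mul(6, 104)), Add(-18656, Add(24714, Mul(-1, 9878)))) = Mul(Add(Add(7695, -56), 624), Add(-18656, Add(24714, -9878))) = Mul(Add(7639, 624), Add(-18656, 14836)) = Mul(8263, -3820) = -31564660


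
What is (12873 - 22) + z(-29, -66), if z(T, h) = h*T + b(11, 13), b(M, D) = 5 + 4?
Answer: 14774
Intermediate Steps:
b(M, D) = 9
z(T, h) = 9 + T*h (z(T, h) = h*T + 9 = T*h + 9 = 9 + T*h)
(12873 - 22) + z(-29, -66) = (12873 - 22) + (9 - 29*(-66)) = 12851 + (9 + 1914) = 12851 + 1923 = 14774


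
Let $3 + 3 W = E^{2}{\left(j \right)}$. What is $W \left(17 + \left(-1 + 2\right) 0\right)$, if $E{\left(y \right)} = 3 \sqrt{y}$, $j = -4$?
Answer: $-221$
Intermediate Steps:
$W = -13$ ($W = -1 + \frac{\left(3 \sqrt{-4}\right)^{2}}{3} = -1 + \frac{\left(3 \cdot 2 i\right)^{2}}{3} = -1 + \frac{\left(6 i\right)^{2}}{3} = -1 + \frac{1}{3} \left(-36\right) = -1 - 12 = -13$)
$W \left(17 + \left(-1 + 2\right) 0\right) = - 13 \left(17 + \left(-1 + 2\right) 0\right) = - 13 \left(17 + 1 \cdot 0\right) = - 13 \left(17 + 0\right) = \left(-13\right) 17 = -221$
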